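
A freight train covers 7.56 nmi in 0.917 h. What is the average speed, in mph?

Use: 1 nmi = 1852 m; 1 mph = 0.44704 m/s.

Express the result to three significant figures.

9.49 mph

7.56 nmi × 1852 = 14001.1 m
0.917 h × 3600 = 3301.2 s
v = d / t = 14001.1 m / 3301.2 s = 4.24122 m/s
4.24122 m/s ÷ (0.44704 m/s/mph) = 9.48734 mph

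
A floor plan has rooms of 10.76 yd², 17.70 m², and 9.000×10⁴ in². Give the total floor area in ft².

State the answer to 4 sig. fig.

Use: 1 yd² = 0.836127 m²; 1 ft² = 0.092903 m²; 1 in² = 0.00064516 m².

10.76 yd² × 0.836127 → 8.99673 m²
17.70 m² (already m²)
9.000×10⁴ in² × 0.00064516 → 58.0644 m²
Combined: 8.99673 + 17.7 + 58.0644 = 84.7611 m²
In ft²: 84.7611 / 0.092903 = 912.361 ft²

912.4 ft²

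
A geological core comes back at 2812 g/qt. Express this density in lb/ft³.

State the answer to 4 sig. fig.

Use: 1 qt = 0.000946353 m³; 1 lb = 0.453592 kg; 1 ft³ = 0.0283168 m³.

185.5 lb/ft³

2812 g/qt × 0.001 kg/g ÷ 0.000946353 m³/qt = 2971.41 kg/m³
2971.41 kg/m³ ÷ 0.453592 kg/lb × 0.0283168 m³/ft³ = 185.499 lb/ft³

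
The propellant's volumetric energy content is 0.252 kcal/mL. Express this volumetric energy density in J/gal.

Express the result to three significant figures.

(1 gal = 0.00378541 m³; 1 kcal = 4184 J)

0.252 kcal/mL × 4184 J/kcal ÷ 10⁻⁶ m³/mL = 1.05437×10⁹ J/m³
1.05437×10⁹ J/m³ × 0.00378541 m³/gal = 3.99122×10⁶ J/gal

3.99×10⁶ J/gal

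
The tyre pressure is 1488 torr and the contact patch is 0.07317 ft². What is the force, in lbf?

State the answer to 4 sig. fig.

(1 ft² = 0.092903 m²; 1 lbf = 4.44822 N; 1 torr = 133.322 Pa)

303.2 lbf

1488 torr × 133.322 → 198383 Pa
0.07317 ft² × 0.092903 → 0.00679771 m²
F = P × A = 198383 Pa × 0.00679771 m² = 1348.55 N
1348.55 N ÷ (4.44822 N/lbf) = 303.166 lbf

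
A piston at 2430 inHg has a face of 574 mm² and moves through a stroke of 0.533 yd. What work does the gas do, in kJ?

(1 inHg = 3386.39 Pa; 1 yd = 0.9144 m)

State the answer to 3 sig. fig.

2.30 kJ

2430 inHg → 8.22893×10⁶ Pa
574 mm² → 5.74×10⁻⁴ m²
F = P × A = 8.22893×10⁶ × 5.74×10⁻⁴ = 4723.41 N
0.533 yd → 0.487375 m
W = F × d = 4723.41 × 0.487375 = 2302.07 J
In kJ: 2302.07 / 1000 = 2.30207 kJ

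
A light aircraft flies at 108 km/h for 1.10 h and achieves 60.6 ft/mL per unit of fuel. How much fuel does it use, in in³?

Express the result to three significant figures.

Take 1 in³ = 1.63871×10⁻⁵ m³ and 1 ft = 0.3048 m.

392 in³

108 km/h → 30 m/s
1.10 h → 3960 s
d = v × t = 30 × 3960 = 118800 m
60.6 ft/mL → 1.84709×10⁷ m/m³
V = d / (distance per unit fuel) = 118800 / 1.84709×10⁷ = 0.00643174 m³
In in³: 0.00643174 / 1.63871×10⁻⁵ = 392.488 in³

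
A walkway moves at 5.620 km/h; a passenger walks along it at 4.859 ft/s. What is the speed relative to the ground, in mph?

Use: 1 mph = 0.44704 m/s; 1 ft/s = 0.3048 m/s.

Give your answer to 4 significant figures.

5.620 km/h × (1/3.6) = 1.56111 m/s
4.859 ft/s × 0.3048 = 1.48102 m/s
Sum: 1.56111 + 1.48102 = 3.04213 m/s
In mph: 3.04213 / 0.44704 = 6.80505 mph

6.805 mph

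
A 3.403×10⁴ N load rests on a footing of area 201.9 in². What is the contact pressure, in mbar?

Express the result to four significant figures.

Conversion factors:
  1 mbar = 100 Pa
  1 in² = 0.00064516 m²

201.9 in² × 0.00064516 → 0.130258 m²
P = F / A = 34030 N / 0.130258 m² = 261251 Pa
261251 Pa ÷ (100 Pa/mbar) = 2612.51 mbar

2613 mbar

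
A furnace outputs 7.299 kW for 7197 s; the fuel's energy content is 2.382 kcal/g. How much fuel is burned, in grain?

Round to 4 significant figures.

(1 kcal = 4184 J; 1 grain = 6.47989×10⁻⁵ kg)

8.134×10⁴ grain

7.299 kW → 7299 W
E = P × t = 7299 × 7197 = 5.25309×10⁷ J
2.382 kcal/g → 9.96629×10⁶ J/kg
m = E / e_s = 5.25309×10⁷ / 9.96629×10⁶ = 5.27086 kg
In grain: 5.27086 / 6.47989×10⁻⁵ = 81341.8 grain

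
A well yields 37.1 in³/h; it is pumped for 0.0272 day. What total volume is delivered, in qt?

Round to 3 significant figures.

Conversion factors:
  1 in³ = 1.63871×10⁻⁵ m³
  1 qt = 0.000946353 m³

37.1 in³/h → 1.68878×10⁻⁷ m³/s
0.0272 day → 2350.08 s
V = Q × t = 1.68878×10⁻⁷ × 2350.08 = 3.96877×10⁻⁴ m³
In qt: 3.96877×10⁻⁴ / 0.000946353 = 0.419375 qt

0.419 qt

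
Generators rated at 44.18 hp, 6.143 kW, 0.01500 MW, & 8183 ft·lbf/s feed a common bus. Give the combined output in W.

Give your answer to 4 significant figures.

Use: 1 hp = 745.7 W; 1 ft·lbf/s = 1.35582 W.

44.18 hp × 745.7 → 32945 W
6.143 kW × 1000 → 6143 W
0.01500 MW × 1000000 → 15000 W
8183 ft·lbf/s × 1.35582 → 11094.7 W
Combined: 32945 + 6143 + 15000 + 11094.7 = 65182.7 W

6.518×10⁴ W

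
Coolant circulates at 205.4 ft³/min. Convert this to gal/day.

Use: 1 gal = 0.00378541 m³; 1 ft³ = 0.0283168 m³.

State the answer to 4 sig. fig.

205.4 ft³/min × 0.0283168 m³/ft³ ÷ 60 s/min = 0.0969378 m³/s
0.0969378 m³/s ÷ 0.00378541 m³/gal × 86400 s/day = 2.21255×10⁶ gal/day

2.213×10⁶ gal/day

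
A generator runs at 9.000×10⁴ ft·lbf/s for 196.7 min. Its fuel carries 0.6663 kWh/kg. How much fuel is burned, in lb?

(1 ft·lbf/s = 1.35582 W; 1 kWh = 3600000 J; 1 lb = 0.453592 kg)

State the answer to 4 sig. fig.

9.000×10⁴ ft·lbf/s → 122024 W
196.7 min → 11802 s
E = P × t = 122024 × 11802 = 1.44013×10⁹ J
0.6663 kWh/kg → 2.39868×10⁶ J/kg
m = E / e_s = 1.44013×10⁹ / 2.39868×10⁶ = 600.384 kg
In lb: 600.384 / 0.453592 = 1323.62 lb

1324 lb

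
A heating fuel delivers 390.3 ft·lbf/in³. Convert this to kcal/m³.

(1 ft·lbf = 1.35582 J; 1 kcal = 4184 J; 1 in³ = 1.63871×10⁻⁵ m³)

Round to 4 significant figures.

7718 kcal/m³

390.3 ft·lbf/in³ × 1.35582 J/ft·lbf ÷ 1.63871×10⁻⁵ m³/in³ = 3.22923×10⁷ J/m³
3.22923×10⁷ J/m³ ÷ 4184 J/kcal = 7718.04 kcal/m³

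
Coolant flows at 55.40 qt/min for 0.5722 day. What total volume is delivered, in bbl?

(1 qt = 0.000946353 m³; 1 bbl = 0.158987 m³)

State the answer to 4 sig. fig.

271.7 bbl

55.40 qt/min → 8.73799×10⁻⁴ m³/s
0.5722 day → 49438.1 s
V = Q × t = 8.73799×10⁻⁴ × 49438.1 = 43.199 m³
In bbl: 43.199 / 0.158987 = 271.714 bbl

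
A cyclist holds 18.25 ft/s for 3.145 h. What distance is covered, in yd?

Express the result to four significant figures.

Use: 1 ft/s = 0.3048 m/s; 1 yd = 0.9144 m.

18.25 ft/s × 0.3048 → 5.5626 m/s
3.145 h × 3600 → 11322 s
d = v × t = 5.5626 m/s × 11322 s = 62979.8 m
62979.8 m ÷ (0.9144 m/yd) = 68875.5 yd

6.888×10⁴ yd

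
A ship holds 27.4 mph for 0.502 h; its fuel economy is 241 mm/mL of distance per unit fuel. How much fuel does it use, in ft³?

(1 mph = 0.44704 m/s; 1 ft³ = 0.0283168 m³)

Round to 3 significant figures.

27.4 mph → 12.2489 m/s
0.502 h → 1807.2 s
d = v × t = 12.2489 × 1807.2 = 22136.2 m
241 mm/mL → 241000 m/m³
V = d / (distance per unit fuel) = 22136.2 / 241000 = 0.0918515 m³
In ft³: 0.0918515 / 0.0283168 = 3.24371 ft³

3.24 ft³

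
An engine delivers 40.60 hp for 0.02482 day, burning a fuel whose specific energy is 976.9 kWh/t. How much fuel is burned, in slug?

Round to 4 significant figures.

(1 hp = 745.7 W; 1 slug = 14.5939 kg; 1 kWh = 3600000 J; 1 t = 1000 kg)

1.265 slug

40.60 hp → 30275.4 W
0.02482 day → 2144.45 s
E = P × t = 30275.4 × 2144.45 = 6.49241×10⁷ J
976.9 kWh/t → 3.51684×10⁶ J/kg
m = E / e_s = 6.49241×10⁷ / 3.51684×10⁶ = 18.4609 kg
In slug: 18.4609 / 14.5939 = 1.26497 slug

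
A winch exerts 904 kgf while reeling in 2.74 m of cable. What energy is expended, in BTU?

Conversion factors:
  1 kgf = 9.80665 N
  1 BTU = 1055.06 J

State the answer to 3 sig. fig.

904 kgf × 9.80665 → 8865.21 N
W = F × d = 8865.21 N × 2.74 m = 24290.7 J
24290.7 J ÷ (1055.06 J/BTU) = 23.0231 BTU

23.0 BTU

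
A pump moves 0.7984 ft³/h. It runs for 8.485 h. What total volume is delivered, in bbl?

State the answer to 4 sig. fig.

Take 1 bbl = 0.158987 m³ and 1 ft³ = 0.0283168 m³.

0.7984 ft³/h → 6.28004×10⁻⁶ m³/s
8.485 h → 30546 s
V = Q × t = 6.28004×10⁻⁶ × 30546 = 0.19183 m³
In bbl: 0.19183 / 0.158987 = 1.20658 bbl

1.207 bbl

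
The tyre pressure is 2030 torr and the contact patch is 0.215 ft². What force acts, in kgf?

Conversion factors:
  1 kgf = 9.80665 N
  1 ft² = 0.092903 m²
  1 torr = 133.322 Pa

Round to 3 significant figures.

551 kgf

2030 torr × 133.322 → 270644 Pa
0.215 ft² × 0.092903 → 0.0199741 m²
F = P × A = 270644 Pa × 0.0199741 m² = 5405.87 N
5405.87 N ÷ (9.80665 N/kgf) = 551.245 kgf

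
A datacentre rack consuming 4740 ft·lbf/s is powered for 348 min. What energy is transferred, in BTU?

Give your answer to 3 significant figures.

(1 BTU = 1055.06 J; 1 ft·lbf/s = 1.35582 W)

4740 ft·lbf/s × 1.35582 = 6426.59 W
348 min × 60 = 20880 s
E = P × t = 6426.59 W × 20880 s = 1.34187×10⁸ J
1.34187×10⁸ J ÷ (1055.06 J/BTU) = 127184 BTU

1.27×10⁵ BTU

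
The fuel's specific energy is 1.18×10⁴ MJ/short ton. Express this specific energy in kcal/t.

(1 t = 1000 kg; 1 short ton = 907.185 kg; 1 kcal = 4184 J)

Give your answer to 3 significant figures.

3.11×10⁶ kcal/t

1.18×10⁴ MJ/short ton × 1000000 J/MJ ÷ 907.185 kg/short ton = 1.30073×10⁷ J/kg
1.30073×10⁷ J/kg ÷ 4184 J/kcal × 1000 kg/t = 3.10882×10⁶ kcal/t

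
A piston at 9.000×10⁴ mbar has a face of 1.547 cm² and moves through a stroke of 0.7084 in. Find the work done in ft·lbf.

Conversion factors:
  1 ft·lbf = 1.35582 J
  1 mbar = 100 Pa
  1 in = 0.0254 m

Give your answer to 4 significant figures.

18.48 ft·lbf

9.000×10⁴ mbar → 9×10⁶ Pa
1.547 cm² → 1.547×10⁻⁴ m²
F = P × A = 9×10⁶ × 1.547×10⁻⁴ = 1392.3 N
0.7084 in → 0.0179934 m
W = F × d = 1392.3 × 0.0179934 = 25.0522 J
In ft·lbf: 25.0522 / 1.35582 = 18.4775 ft·lbf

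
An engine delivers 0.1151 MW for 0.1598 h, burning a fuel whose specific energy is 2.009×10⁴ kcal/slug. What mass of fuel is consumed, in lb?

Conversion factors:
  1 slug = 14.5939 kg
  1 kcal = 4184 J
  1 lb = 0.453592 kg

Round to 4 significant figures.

0.1151 MW → 115100 W
0.1598 h → 575.28 s
E = P × t = 115100 × 575.28 = 6.62147×10⁷ J
2.009×10⁴ kcal/slug → 5.75971×10⁶ J/kg
m = E / e_s = 6.62147×10⁷ / 5.75971×10⁶ = 11.4962 kg
In lb: 11.4962 / 0.453592 = 25.3448 lb

25.34 lb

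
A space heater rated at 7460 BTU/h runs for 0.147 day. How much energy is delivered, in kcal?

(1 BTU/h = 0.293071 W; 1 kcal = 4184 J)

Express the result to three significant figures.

7460 BTU/h × 0.293071 = 2186.31 W
0.147 day × 86400 = 12700.8 s
E = P × t = 2186.31 W × 12700.8 s = 2.77679×10⁷ J
2.77679×10⁷ J ÷ (4184 J/kcal) = 6636.69 kcal

6640 kcal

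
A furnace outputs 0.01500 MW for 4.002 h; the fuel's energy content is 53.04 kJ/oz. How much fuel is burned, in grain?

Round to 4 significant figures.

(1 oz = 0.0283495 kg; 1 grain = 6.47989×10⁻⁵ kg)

1.783×10⁶ grain

0.01500 MW → 15000 W
4.002 h → 14407.2 s
E = P × t = 15000 × 14407.2 = 2.16108×10⁸ J
53.04 kJ/oz → 1.87093×10⁶ J/kg
m = E / e_s = 2.16108×10⁸ / 1.87093×10⁶ = 115.508 kg
In grain: 115.508 / 6.47989×10⁻⁵ = 1.78256×10⁶ grain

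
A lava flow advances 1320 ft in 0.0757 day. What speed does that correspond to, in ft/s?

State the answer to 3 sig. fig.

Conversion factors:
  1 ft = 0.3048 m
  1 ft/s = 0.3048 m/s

1320 ft × 0.3048 = 402.336 m
0.0757 day × 86400 = 6540.48 s
v = d / t = 402.336 m / 6540.48 s = 0.0615148 m/s
0.0615148 m/s ÷ (0.3048 m/s/ft/s) = 0.20182 ft/s

0.202 ft/s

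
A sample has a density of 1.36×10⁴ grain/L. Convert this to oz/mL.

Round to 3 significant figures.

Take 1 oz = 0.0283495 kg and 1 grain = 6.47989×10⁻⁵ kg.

1.36×10⁴ grain/L × 6.47989×10⁻⁵ kg/grain ÷ 0.001 m³/L = 881.265 kg/m³
881.265 kg/m³ ÷ 0.0283495 kg/oz × 10⁻⁶ m³/mL = 0.0310857 oz/mL

0.0311 oz/mL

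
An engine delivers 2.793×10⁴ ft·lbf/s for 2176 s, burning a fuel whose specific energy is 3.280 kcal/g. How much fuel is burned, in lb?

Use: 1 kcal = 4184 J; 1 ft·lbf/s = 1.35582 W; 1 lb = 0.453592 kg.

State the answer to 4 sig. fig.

13.24 lb

2.793×10⁴ ft·lbf/s → 37868.1 W
E = P × t = 37868.1 × 2176 = 8.2401×10⁷ J
3.280 kcal/g → 1.37235×10⁷ J/kg
m = E / e_s = 8.2401×10⁷ / 1.37235×10⁷ = 6.00437 kg
In lb: 6.00437 / 0.453592 = 13.2374 lb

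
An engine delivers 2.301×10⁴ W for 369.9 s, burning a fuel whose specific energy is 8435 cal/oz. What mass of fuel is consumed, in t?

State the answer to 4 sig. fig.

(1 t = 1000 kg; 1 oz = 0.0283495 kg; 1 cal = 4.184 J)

E = P × t = 23010 × 369.9 = 8.5114×10⁶ J
8435 cal/oz → 1.24489×10⁶ J/kg
m = E / e_s = 8.5114×10⁶ / 1.24489×10⁶ = 6.83707 kg
In t: 6.83707 / 1000 = 0.00683707 t

0.006837 t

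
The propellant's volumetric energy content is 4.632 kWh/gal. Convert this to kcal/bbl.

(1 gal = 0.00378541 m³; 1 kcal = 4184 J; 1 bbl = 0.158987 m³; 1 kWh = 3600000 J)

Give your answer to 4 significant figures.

1.674×10⁵ kcal/bbl

4.632 kWh/gal × 3600000 J/kWh ÷ 0.00378541 m³/gal = 4.40512×10⁹ J/m³
4.40512×10⁹ J/m³ ÷ 4184 J/kcal × 0.158987 m³/bbl = 167389 kcal/bbl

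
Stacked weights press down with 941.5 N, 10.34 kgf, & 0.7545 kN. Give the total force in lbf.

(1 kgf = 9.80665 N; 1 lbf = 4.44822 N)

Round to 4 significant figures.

941.5 N (already N)
10.34 kgf × 9.80665 = 101.401 N
0.7545 kN × 1000 = 754.5 N
Total: 941.5 + 101.401 + 754.5 = 1797.4 N
In lbf: 1797.4 / 4.44822 = 404.072 lbf

404.1 lbf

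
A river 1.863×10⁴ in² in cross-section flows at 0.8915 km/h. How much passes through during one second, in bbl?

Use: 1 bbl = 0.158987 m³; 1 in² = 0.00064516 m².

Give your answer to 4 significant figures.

18.72 bbl

0.8915 km/h × (1/3.6) → 0.247639 m/s
1.863×10⁴ in² × 0.00064516 → 12.0193 m²
V = v × A × t = 0.247639 m/s × 12.0193 m² × 1 s = 2.97645 m³
2.97645 m³ ÷ (0.158987 m³/bbl) = 18.7213 bbl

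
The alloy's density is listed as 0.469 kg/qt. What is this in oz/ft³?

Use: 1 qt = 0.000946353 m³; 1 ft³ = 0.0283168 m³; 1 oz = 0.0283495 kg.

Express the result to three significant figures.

495 oz/ft³

0.469 kg/qt ÷ 0.000946353 m³/qt = 495.587 kg/m³
495.587 kg/m³ ÷ 0.0283495 kg/oz × 0.0283168 m³/ft³ = 495.015 oz/ft³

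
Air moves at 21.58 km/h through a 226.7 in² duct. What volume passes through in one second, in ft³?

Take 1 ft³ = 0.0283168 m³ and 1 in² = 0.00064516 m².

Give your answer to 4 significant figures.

21.58 km/h × (1/3.6) = 5.99444 m/s
226.7 in² × 0.00064516 = 0.146258 m²
V = v × A × t = 5.99444 m/s × 0.146258 m² × 1 s = 0.876735 m³
0.876735 m³ ÷ (0.0283168 m³/ft³) = 30.9617 ft³

30.96 ft³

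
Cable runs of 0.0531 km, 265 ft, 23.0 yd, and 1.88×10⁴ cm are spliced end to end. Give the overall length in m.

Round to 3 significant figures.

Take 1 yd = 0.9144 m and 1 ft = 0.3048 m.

0.0531 km × 1000 = 53.1 m
265 ft × 0.3048 = 80.772 m
23.0 yd × 0.9144 = 21.0312 m
1.88×10⁴ cm × 0.01 = 188 m
Total: 53.1 + 80.772 + 21.0312 + 188 = 342.903 m

343 m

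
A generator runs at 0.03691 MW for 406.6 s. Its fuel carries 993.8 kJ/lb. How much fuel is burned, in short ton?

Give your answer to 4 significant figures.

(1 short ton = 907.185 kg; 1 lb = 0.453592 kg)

0.03691 MW → 36910 W
E = P × t = 36910 × 406.6 = 1.50076×10⁷ J
993.8 kJ/lb → 2.19096×10⁶ J/kg
m = E / e_s = 1.50076×10⁷ / 2.19096×10⁶ = 6.84978 kg
In short ton: 6.84978 / 907.185 = 0.00755059 short ton

0.007551 short ton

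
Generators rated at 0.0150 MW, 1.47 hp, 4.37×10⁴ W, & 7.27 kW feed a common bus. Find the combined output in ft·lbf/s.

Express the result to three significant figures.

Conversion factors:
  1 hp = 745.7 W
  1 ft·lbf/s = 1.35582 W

4.95×10⁴ ft·lbf/s

0.0150 MW × 1000000 = 15000 W
1.47 hp × 745.7 = 1096.18 W
4.37×10⁴ W (already W)
7.27 kW × 1000 = 7270 W
Total: 15000 + 1096.18 + 43700 + 7270 = 67066.2 W
In ft·lbf/s: 67066.2 / 1.35582 = 49465.4 ft·lbf/s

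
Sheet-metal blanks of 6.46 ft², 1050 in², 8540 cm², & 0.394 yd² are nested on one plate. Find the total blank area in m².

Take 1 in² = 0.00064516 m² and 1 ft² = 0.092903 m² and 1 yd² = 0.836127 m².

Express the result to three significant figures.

6.46 ft² × 0.092903 → 0.600153 m²
1050 in² × 0.00064516 → 0.677418 m²
8540 cm² × 0.0001 → 0.854 m²
0.394 yd² × 0.836127 → 0.329434 m²
Sum: 0.600153 + 0.677418 + 0.854 + 0.329434 = 2.461 m²

2.46 m²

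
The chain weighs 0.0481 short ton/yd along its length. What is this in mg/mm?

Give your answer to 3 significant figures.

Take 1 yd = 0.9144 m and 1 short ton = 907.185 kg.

4.77×10⁴ mg/mm

0.0481 short ton/yd × 907.185 kg/short ton ÷ 0.9144 m/yd = 47.7205 kg/m
47.7205 kg/m ÷ 10⁻⁶ kg/mg × 0.001 m/mm = 47720.5 mg/mm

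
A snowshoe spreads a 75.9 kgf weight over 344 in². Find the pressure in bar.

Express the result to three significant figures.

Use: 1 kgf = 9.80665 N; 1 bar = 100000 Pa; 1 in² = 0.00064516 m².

75.9 kgf × 9.80665 → 744.325 N
344 in² × 0.00064516 → 0.221935 m²
P = F / A = 744.325 N / 0.221935 m² = 3353.8 Pa
3353.8 Pa ÷ (100000 Pa/bar) = 0.033538 bar

0.0335 bar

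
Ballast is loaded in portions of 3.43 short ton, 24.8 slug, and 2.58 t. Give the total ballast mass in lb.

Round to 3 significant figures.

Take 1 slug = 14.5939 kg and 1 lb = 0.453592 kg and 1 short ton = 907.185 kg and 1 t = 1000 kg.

1.33×10⁴ lb

3.43 short ton × 907.185 → 3111.64 kg
24.8 slug × 14.5939 → 361.929 kg
2.58 t × 1000 → 2580 kg
Total: 3111.64 + 361.929 + 2580 = 6053.57 kg
In lb: 6053.57 / 0.453592 = 13345.8 lb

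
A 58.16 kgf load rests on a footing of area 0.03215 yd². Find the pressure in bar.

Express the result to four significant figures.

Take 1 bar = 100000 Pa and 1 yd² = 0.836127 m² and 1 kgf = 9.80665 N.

58.16 kgf × 9.80665 = 570.355 N
0.03215 yd² × 0.836127 = 0.0268815 m²
P = F / A = 570.355 N / 0.0268815 m² = 21217.4 Pa
21217.4 Pa ÷ (100000 Pa/bar) = 0.212174 bar

0.2122 bar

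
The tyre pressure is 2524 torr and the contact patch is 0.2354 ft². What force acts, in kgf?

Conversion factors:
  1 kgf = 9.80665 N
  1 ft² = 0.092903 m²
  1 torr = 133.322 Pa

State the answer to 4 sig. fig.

750.4 kgf

2524 torr × 133.322 → 336505 Pa
0.2354 ft² × 0.092903 → 0.0218694 m²
F = P × A = 336505 Pa × 0.0218694 m² = 7359.16 N
7359.16 N ÷ (9.80665 N/kgf) = 750.425 kgf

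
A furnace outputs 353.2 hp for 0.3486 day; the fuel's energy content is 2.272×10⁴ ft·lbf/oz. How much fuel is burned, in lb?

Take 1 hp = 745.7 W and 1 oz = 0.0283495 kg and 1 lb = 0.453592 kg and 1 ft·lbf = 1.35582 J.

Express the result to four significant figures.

353.2 hp → 263381 W
0.3486 day → 30119 s
E = P × t = 263381 × 30119 = 7.93277×10⁹ J
2.272×10⁴ ft·lbf/oz → 1.08659×10⁶ J/kg
m = E / e_s = 7.93277×10⁹ / 1.08659×10⁶ = 7300.61 kg
In lb: 7300.61 / 0.453592 = 16095.1 lb

1.610×10⁴ lb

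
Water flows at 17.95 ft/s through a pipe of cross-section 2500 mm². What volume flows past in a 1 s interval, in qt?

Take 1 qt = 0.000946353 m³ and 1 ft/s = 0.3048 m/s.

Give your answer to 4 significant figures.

17.95 ft/s × 0.3048 = 5.47116 m/s
2500 mm² × 10⁻⁶ = 0.0025 m²
V = v × A × t = 5.47116 m/s × 0.0025 m² × 1 s = 0.0136779 m³
0.0136779 m³ ÷ (0.000946353 m³/qt) = 14.4533 qt

14.45 qt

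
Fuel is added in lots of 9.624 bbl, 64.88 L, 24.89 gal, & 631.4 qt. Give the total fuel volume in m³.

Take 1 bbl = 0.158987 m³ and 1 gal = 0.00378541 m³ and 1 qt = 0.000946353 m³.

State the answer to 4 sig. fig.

2.287 m³

9.624 bbl × 0.158987 = 1.53009 m³
64.88 L × 0.001 = 0.06488 m³
24.89 gal × 0.00378541 = 0.0942189 m³
631.4 qt × 0.000946353 = 0.597527 m³
Combined: 1.53009 + 0.06488 + 0.0942189 + 0.597527 = 2.28672 m³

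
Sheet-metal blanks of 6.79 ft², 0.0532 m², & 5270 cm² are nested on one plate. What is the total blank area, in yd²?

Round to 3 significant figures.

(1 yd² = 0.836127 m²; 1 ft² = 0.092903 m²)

6.79 ft² × 0.092903 → 0.630811 m²
0.0532 m² (already m²)
5270 cm² × 0.0001 → 0.527 m²
Total: 0.630811 + 0.0532 + 0.527 = 1.21101 m²
In yd²: 1.21101 / 0.836127 = 1.44836 yd²

1.45 yd²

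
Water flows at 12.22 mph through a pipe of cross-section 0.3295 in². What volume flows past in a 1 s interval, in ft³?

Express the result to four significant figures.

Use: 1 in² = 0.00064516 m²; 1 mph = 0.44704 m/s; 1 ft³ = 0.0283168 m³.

0.04101 ft³

12.22 mph × 0.44704 → 5.46283 m/s
0.3295 in² × 0.00064516 → 2.1258×10⁻⁴ m²
V = v × A × t = 5.46283 m/s × 2.1258×10⁻⁴ m² × 1 s = 0.00116129 m³
0.00116129 m³ ÷ (0.0283168 m³/ft³) = 0.0410106 ft³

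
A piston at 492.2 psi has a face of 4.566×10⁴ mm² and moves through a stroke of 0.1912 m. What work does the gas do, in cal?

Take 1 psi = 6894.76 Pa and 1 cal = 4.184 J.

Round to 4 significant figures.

7081 cal

492.2 psi → 3.3936×10⁶ Pa
4.566×10⁴ mm² → 0.04566 m²
F = P × A = 3.3936×10⁶ × 0.04566 = 154952 N
W = F × d = 154952 × 0.1912 = 29626.8 J
In cal: 29626.8 / 4.184 = 7080.98 cal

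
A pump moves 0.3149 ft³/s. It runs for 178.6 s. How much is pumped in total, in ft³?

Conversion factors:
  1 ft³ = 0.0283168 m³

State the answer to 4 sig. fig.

56.24 ft³

0.3149 ft³/s → 0.00891696 m³/s
V = Q × t = 0.00891696 × 178.6 = 1.59257 m³
In ft³: 1.59257 / 0.0283168 = 56.2412 ft³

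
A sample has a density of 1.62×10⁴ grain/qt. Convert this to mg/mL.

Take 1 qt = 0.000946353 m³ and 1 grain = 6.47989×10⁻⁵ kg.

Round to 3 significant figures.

1.62×10⁴ grain/qt × 6.47989×10⁻⁵ kg/grain ÷ 0.000946353 m³/qt = 1109.25 kg/m³
1109.25 kg/m³ ÷ 10⁻⁶ kg/mg × 10⁻⁶ m³/mL = 1109.25 mg/mL

1110 mg/mL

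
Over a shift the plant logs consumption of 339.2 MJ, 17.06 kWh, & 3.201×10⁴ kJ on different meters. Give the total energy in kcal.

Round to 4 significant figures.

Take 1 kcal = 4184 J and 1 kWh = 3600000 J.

339.2 MJ × 1000000 → 3.392×10⁸ J
17.06 kWh × 3600000 → 6.1416×10⁷ J
3.201×10⁴ kJ × 1000 → 3.201×10⁷ J
Total: 3.392×10⁸ + 6.1416×10⁷ + 3.201×10⁷ = 4.32626×10⁸ J
In kcal: 4.32626×10⁸ / 4184 = 103400 kcal

1.034×10⁵ kcal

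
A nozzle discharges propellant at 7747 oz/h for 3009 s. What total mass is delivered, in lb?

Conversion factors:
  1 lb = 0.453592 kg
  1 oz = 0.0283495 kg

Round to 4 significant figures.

7747 oz/h → 0.0610065 kg/s
m = ṁ × t = 0.0610065 × 3009 = 183.569 kg
In lb: 183.569 / 0.453592 = 404.701 lb

404.7 lb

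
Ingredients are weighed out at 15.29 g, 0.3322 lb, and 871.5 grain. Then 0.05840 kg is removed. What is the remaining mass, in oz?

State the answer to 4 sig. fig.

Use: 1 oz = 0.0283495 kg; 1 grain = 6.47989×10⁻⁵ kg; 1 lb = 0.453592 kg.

5.787 oz

15.29 g × 0.001 = 0.01529 kg
0.3322 lb × 0.453592 = 0.150683 kg
871.5 grain × 6.47989×10⁻⁵ = 0.0564722 kg
0.05840 kg (already kg)
Sum: 0.01529 + 0.150683 + 0.0564722 − 0.0584 = 0.164045 kg
In oz: 0.164045 / 0.0283495 = 5.78652 oz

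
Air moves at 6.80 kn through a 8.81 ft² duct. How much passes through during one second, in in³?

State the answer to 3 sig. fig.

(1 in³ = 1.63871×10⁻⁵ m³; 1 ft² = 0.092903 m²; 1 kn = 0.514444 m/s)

6.80 kn × 0.514444 = 3.49822 m/s
8.81 ft² × 0.092903 = 0.818475 m²
V = v × A × t = 3.49822 m/s × 0.818475 m² × 1 s = 2.86321 m³
2.86321 m³ ÷ (1.63871×10⁻⁵ m³/in³) = 174723 in³

1.75×10⁵ in³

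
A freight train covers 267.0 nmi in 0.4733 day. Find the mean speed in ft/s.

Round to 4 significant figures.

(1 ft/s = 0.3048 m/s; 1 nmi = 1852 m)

39.67 ft/s

267.0 nmi × 1852 = 494484 m
0.4733 day × 86400 = 40893.1 s
v = d / t = 494484 m / 40893.1 s = 12.0921 m/s
12.0921 m/s ÷ (0.3048 m/s/ft/s) = 39.6722 ft/s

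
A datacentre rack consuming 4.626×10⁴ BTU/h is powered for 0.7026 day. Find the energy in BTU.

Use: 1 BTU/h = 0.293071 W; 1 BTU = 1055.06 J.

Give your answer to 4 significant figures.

7.801×10⁵ BTU

4.626×10⁴ BTU/h × 0.293071 = 13557.5 W
0.7026 day × 86400 = 60704.6 s
E = P × t = 13557.5 W × 60704.6 s = 8.23003×10⁸ J
8.23003×10⁸ J ÷ (1055.06 J/BTU) = 780053 BTU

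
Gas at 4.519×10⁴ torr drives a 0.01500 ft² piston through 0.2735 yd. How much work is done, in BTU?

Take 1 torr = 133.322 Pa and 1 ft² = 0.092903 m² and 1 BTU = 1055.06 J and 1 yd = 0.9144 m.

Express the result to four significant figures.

4.519×10⁴ torr → 6.02482×10⁶ Pa
0.01500 ft² → 0.00139354 m²
F = P × A = 6.02482×10⁶ × 0.00139354 = 8395.83 N
0.2735 yd → 0.250088 m
W = F × d = 8395.83 × 0.250088 = 2099.7 J
In BTU: 2099.7 / 1055.06 = 1.99012 BTU

1.990 BTU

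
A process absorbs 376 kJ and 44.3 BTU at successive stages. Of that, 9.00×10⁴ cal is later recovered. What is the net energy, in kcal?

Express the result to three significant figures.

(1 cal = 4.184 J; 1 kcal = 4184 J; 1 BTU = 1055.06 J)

11.0 kcal

376 kJ × 1000 → 376000 J
44.3 BTU × 1055.06 → 46739.2 J
9.00×10⁴ cal × 4.184 → 376560 J
Net: 376000 + 46739.2 − 376560 = 46179.2 J
In kcal: 46179.2 / 4184 = 11.0371 kcal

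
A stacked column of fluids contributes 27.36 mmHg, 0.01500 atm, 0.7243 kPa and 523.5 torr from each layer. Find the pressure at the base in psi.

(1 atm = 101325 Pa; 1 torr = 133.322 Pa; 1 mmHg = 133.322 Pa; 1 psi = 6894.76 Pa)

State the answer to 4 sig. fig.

27.36 mmHg × 133.322 = 3647.69 Pa
0.01500 atm × 101325 = 1519.88 Pa
0.7243 kPa × 1000 = 724.3 Pa
523.5 torr × 133.322 = 69794.1 Pa
Total: 3647.69 + 1519.88 + 724.3 + 69794.1 = 75686 Pa
In psi: 75686 / 6894.76 = 10.9773 psi

10.98 psi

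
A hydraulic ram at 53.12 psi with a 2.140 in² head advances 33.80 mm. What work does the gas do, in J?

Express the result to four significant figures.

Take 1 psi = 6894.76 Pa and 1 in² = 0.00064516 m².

17.09 J

53.12 psi → 366250 Pa
2.140 in² → 0.00138064 m²
F = P × A = 366250 × 0.00138064 = 505.659 N
33.80 mm → 0.0338 m
W = F × d = 505.659 × 0.0338 = 17.0913 J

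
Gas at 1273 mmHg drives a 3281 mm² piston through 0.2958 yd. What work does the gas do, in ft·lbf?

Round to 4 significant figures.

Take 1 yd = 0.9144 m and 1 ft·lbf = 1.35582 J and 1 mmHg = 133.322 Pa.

111.1 ft·lbf

1273 mmHg → 169719 Pa
3281 mm² → 0.003281 m²
F = P × A = 169719 × 0.003281 = 556.848 N
0.2958 yd → 0.27048 m
W = F × d = 556.848 × 0.27048 = 150.616 J
In ft·lbf: 150.616 / 1.35582 = 111.088 ft·lbf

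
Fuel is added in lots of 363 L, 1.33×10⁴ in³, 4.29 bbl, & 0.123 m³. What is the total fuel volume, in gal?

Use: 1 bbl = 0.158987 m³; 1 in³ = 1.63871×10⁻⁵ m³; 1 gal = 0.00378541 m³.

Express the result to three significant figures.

366 gal

363 L × 0.001 = 0.363 m³
1.33×10⁴ in³ × 1.63871×10⁻⁵ = 0.217948 m³
4.29 bbl × 0.158987 = 0.682054 m³
0.123 m³ (already m³)
Sum: 0.363 + 0.217948 + 0.682054 + 0.123 = 1.386 m³
In gal: 1.386 / 0.00378541 = 366.143 gal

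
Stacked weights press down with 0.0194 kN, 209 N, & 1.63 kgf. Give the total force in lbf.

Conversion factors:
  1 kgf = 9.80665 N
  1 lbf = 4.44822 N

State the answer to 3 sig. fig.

0.0194 kN × 1000 = 19.4 N
209 N (already N)
1.63 kgf × 9.80665 = 15.9848 N
Sum: 19.4 + 209 + 15.9848 = 244.385 N
In lbf: 244.385 / 4.44822 = 54.94 lbf

54.9 lbf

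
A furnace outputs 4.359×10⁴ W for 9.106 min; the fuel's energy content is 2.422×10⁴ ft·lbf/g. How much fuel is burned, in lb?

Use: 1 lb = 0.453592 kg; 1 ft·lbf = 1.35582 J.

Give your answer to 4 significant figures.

9.106 min → 546.36 s
E = P × t = 43590 × 546.36 = 2.38158×10⁷ J
2.422×10⁴ ft·lbf/g → 3.2838×10⁷ J/kg
m = E / e_s = 2.38158×10⁷ / 3.2838×10⁷ = 0.725251 kg
In lb: 0.725251 / 0.453592 = 1.59891 lb

1.599 lb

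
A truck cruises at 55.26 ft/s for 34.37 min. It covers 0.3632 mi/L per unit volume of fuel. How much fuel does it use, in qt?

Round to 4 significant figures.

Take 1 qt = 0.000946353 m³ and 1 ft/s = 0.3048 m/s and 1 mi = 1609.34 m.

55.26 ft/s → 16.8432 m/s
34.37 min → 2062.2 s
d = v × t = 16.8432 × 2062.2 = 34734 m
0.3632 mi/L → 584512 m/m³
V = d / (distance per unit fuel) = 34734 / 584512 = 0.0594239 m³
In qt: 0.0594239 / 0.000946353 = 62.7925 qt

62.79 qt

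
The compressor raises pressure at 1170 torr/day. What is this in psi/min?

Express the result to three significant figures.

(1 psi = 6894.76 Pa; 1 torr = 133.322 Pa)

1170 torr/day × 133.322 Pa/torr ÷ 86400 s/day = 1.8054 Pa/s
1.8054 Pa/s ÷ 6894.76 Pa/psi × 60 s/min = 0.0157111 psi/min

0.0157 psi/min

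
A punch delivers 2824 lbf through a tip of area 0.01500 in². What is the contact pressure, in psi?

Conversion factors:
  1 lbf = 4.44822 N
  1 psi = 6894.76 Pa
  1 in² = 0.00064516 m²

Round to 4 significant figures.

2824 lbf × 4.44822 = 12561.8 N
0.01500 in² × 0.00064516 = 9.6774×10⁻⁶ m²
P = F / A = 12561.8 N / 9.6774×10⁻⁶ m² = 1.29806×10⁹ Pa
1.29806×10⁹ Pa ÷ (6894.76 Pa/psi) = 188268 psi

1.883×10⁵ psi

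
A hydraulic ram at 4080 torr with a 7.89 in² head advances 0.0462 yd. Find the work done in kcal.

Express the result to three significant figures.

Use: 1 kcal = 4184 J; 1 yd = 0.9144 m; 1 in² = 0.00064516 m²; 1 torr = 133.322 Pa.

0.0280 kcal

4080 torr → 543954 Pa
7.89 in² → 0.00509031 m²
F = P × A = 543954 × 0.00509031 = 2768.89 N
0.0462 yd → 0.0422453 m
W = F × d = 2768.89 × 0.0422453 = 116.973 J
In kcal: 116.973 / 4184 = 0.0279572 kcal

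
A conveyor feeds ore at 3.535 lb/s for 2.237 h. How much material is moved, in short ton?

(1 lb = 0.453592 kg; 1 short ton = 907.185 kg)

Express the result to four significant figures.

3.535 lb/s → 1.60345 kg/s
2.237 h → 8053.2 s
m = ṁ × t = 1.60345 × 8053.2 = 12912.9 kg
In short ton: 12912.9 / 907.185 = 14.234 short ton

14.23 short ton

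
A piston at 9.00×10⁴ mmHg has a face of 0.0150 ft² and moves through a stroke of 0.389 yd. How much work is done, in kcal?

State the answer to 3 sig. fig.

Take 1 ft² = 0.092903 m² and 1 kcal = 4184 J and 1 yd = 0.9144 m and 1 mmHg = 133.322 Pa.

9.00×10⁴ mmHg → 1.1999×10⁷ Pa
0.0150 ft² → 0.00139354 m²
F = P × A = 1.1999×10⁷ × 0.00139354 = 16721.1 N
0.389 yd → 0.355702 m
W = F × d = 16721.1 × 0.355702 = 5947.73 J
In kcal: 5947.73 / 4184 = 1.42154 kcal

1.42 kcal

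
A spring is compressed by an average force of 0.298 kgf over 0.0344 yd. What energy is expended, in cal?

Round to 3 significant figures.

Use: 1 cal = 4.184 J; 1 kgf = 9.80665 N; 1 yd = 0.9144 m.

0.298 kgf × 9.80665 → 2.92238 N
0.0344 yd × 0.9144 → 0.0314554 m
W = F × d = 2.92238 N × 0.0314554 m = 0.0919246 J
0.0919246 J ÷ (4.184 J/cal) = 0.0219705 cal

0.0220 cal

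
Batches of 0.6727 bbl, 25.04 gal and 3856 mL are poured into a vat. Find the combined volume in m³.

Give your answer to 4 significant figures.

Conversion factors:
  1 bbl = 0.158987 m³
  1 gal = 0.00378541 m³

0.2056 m³

0.6727 bbl × 0.158987 = 0.106951 m³
25.04 gal × 0.00378541 = 0.0947867 m³
3856 mL × 10⁻⁶ = 0.003856 m³
Combined: 0.106951 + 0.0947867 + 0.003856 = 0.205594 m³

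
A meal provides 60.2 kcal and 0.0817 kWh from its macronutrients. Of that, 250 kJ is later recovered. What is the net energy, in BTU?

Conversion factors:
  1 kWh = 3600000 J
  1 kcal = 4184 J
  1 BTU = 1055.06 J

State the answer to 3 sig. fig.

281 BTU

60.2 kcal × 4184 = 251877 J
0.0817 kWh × 3600000 = 294120 J
250 kJ × 1000 = 250000 J
Result: 251877 + 294120 − 250000 = 295997 J
In BTU: 295997 / 1055.06 = 280.55 BTU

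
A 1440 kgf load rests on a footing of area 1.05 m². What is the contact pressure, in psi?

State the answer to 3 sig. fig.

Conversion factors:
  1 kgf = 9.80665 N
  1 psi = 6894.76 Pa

1.95 psi

1440 kgf × 9.80665 = 14121.6 N
P = F / A = 14121.6 N / 1.05 m² = 13449.1 Pa
13449.1 Pa ÷ (6894.76 Pa/psi) = 1.95063 psi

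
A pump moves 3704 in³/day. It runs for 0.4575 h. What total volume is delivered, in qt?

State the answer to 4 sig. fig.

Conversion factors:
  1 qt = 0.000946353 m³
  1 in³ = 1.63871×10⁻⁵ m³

3704 in³/day → 7.02521×10⁻⁷ m³/s
0.4575 h → 1647 s
V = Q × t = 7.02521×10⁻⁷ × 1647 = 0.00115705 m³
In qt: 0.00115705 / 0.000946353 = 1.22264 qt

1.223 qt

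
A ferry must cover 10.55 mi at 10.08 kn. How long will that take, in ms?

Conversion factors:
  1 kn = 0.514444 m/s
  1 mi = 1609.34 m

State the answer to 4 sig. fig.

3.274×10⁶ ms

10.55 mi × 1609.34 = 16978.5 m
10.08 kn × 0.514444 = 5.1856 m/s
t = d / v = 16978.5 m / 5.1856 m/s = 3274.16 s
3274.16 s ÷ (0.001 s/ms) = 3.27416×10⁶ ms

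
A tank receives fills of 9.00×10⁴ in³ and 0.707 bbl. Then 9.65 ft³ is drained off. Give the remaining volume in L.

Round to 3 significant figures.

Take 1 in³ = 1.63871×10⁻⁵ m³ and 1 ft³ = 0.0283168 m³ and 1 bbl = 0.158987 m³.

9.00×10⁴ in³ × 1.63871×10⁻⁵ → 1.47484 m³
0.707 bbl × 0.158987 → 0.112404 m³
9.65 ft³ × 0.0283168 → 0.273257 m³
Sum: 1.47484 + 0.112404 − 0.273257 = 1.31399 m³
In L: 1.31399 / 0.001 = 1313.99 L

1310 L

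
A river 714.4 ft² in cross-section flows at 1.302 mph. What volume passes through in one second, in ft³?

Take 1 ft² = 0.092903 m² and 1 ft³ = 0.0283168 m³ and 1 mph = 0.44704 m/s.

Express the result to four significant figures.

1.302 mph × 0.44704 = 0.582046 m/s
714.4 ft² × 0.092903 = 66.3699 m²
V = v × A × t = 0.582046 m/s × 66.3699 m² × 1 s = 38.6303 m³
38.6303 m³ ÷ (0.0283168 m³/ft³) = 1364.22 ft³

1364 ft³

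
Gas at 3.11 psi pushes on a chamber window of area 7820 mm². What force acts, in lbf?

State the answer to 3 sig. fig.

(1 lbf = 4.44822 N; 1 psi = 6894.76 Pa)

37.7 lbf

3.11 psi × 6894.76 → 21442.7 Pa
7820 mm² × 10⁻⁶ → 0.00782 m²
F = P × A = 21442.7 Pa × 0.00782 m² = 167.682 N
167.682 N ÷ (4.44822 N/lbf) = 37.6964 lbf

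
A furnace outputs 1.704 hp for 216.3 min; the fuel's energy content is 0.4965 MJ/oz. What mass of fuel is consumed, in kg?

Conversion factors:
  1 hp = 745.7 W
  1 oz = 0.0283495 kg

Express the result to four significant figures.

1.704 hp → 1270.67 W
216.3 min → 12978 s
E = P × t = 1270.67 × 12978 = 1.64908×10⁷ J
0.4965 MJ/oz → 1.75135×10⁷ J/kg
m = E / e_s = 1.64908×10⁷ / 1.75135×10⁷ = 0.941605 kg

0.9416 kg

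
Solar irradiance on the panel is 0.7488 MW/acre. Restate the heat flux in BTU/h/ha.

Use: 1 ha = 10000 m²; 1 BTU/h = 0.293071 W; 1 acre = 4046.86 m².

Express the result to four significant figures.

0.7488 MW/acre × 1000000 W/MW ÷ 4046.86 m²/acre = 185.032 W/m²
185.032 W/m² ÷ 0.293071 W/BTU/h × 10000 m²/ha = 6.31356×10⁶ BTU/h/ha

6.314×10⁶ BTU/h/ha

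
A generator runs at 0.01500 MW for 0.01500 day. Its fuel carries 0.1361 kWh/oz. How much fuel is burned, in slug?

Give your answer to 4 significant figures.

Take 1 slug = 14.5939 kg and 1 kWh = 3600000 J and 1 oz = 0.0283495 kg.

0.07707 slug

0.01500 MW → 15000 W
0.01500 day → 1296 s
E = P × t = 15000 × 1296 = 1.944×10⁷ J
0.1361 kWh/oz → 1.72828×10⁷ J/kg
m = E / e_s = 1.944×10⁷ / 1.72828×10⁷ = 1.12482 kg
In slug: 1.12482 / 14.5939 = 0.0770747 slug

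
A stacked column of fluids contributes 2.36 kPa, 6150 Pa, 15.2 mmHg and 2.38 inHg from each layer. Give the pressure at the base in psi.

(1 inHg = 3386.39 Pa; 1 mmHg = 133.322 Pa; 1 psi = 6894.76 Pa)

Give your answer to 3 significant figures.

2.36 kPa × 1000 → 2360 Pa
6150 Pa (already Pa)
15.2 mmHg × 133.322 → 2026.49 Pa
2.38 inHg × 3386.39 → 8059.61 Pa
Total: 2360 + 6150 + 2026.49 + 8059.61 = 18596.1 Pa
In psi: 18596.1 / 6894.76 = 2.69714 psi

2.70 psi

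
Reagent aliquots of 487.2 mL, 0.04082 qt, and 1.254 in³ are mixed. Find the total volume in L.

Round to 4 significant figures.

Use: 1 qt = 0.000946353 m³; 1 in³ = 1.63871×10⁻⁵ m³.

0.5464 L

487.2 mL × 10⁻⁶ = 4.872×10⁻⁴ m³
0.04082 qt × 0.000946353 = 3.86301×10⁻⁵ m³
1.254 in³ × 1.63871×10⁻⁵ = 2.05494×10⁻⁵ m³
Sum: 4.872×10⁻⁴ + 3.86301×10⁻⁵ + 2.05494×10⁻⁵ = 5.4638×10⁻⁴ m³
In L: 5.4638×10⁻⁴ / 0.001 = 0.54638 L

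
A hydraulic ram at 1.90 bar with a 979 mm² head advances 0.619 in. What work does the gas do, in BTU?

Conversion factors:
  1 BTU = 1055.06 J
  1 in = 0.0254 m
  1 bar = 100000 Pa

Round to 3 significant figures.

0.00277 BTU

1.90 bar → 190000 Pa
979 mm² → 9.79×10⁻⁴ m²
F = P × A = 190000 × 9.79×10⁻⁴ = 186.01 N
0.619 in → 0.0157226 m
W = F × d = 186.01 × 0.0157226 = 2.92456 J
In BTU: 2.92456 / 1055.06 = 0.00277194 BTU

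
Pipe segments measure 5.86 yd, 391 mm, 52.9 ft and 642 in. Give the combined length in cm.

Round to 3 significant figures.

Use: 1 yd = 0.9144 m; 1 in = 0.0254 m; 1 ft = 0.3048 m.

5.86 yd × 0.9144 → 5.35838 m
391 mm × 0.001 → 0.391 m
52.9 ft × 0.3048 → 16.1239 m
642 in × 0.0254 → 16.3068 m
Total: 5.35838 + 0.391 + 16.1239 + 16.3068 = 38.1801 m
In cm: 38.1801 / 0.01 = 3818.01 cm

3820 cm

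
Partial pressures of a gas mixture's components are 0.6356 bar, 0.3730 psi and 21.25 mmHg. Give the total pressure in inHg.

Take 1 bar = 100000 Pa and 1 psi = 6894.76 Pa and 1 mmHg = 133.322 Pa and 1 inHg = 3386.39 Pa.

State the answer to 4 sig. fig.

0.6356 bar × 100000 = 63560 Pa
0.3730 psi × 6894.76 = 2571.75 Pa
21.25 mmHg × 133.322 = 2833.09 Pa
Total: 63560 + 2571.75 + 2833.09 = 68964.8 Pa
In inHg: 68964.8 / 3386.39 = 20.3653 inHg

20.37 inHg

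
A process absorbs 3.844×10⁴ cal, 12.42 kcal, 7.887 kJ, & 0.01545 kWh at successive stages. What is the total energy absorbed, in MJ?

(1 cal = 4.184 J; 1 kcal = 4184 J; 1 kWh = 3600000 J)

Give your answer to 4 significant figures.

0.2763 MJ

3.844×10⁴ cal × 4.184 → 160833 J
12.42 kcal × 4184 → 51965.3 J
7.887 kJ × 1000 → 7887 J
0.01545 kWh × 3600000 → 55620 J
Sum: 160833 + 51965.3 + 7887 + 55620 = 276305 J
In MJ: 276305 / 1000000 = 0.276305 MJ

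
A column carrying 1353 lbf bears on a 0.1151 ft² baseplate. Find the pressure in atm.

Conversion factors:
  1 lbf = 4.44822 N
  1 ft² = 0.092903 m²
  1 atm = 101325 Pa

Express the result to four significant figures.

5.555 atm

1353 lbf × 4.44822 = 6018.44 N
0.1151 ft² × 0.092903 = 0.0106931 m²
P = F / A = 6018.44 N / 0.0106931 m² = 562834 Pa
562834 Pa ÷ (101325 Pa/atm) = 5.55474 atm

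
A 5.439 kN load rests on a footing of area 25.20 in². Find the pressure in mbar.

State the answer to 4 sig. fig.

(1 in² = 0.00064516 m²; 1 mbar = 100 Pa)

3345 mbar

5.439 kN × 1000 → 5439 N
25.20 in² × 0.00064516 → 0.016258 m²
P = F / A = 5439 N / 0.016258 m² = 334543 Pa
334543 Pa ÷ (100 Pa/mbar) = 3345.43 mbar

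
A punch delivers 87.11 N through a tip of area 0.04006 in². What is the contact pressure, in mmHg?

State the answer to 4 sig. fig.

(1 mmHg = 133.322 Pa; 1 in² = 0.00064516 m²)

0.04006 in² × 0.00064516 = 2.58451×10⁻⁵ m²
P = F / A = 87.11 N / 2.58451×10⁻⁵ m² = 3.37046×10⁶ Pa
3.37046×10⁶ Pa ÷ (133.322 Pa/mmHg) = 25280.6 mmHg

2.528×10⁴ mmHg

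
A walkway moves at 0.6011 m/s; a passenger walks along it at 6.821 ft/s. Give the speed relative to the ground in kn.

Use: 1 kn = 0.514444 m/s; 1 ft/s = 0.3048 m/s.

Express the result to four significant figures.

0.6011 m/s (already m/s)
6.821 ft/s × 0.3048 = 2.07904 m/s
Sum: 0.6011 + 2.07904 = 2.68014 m/s
In kn: 2.68014 / 0.514444 = 5.20978 kn

5.210 kn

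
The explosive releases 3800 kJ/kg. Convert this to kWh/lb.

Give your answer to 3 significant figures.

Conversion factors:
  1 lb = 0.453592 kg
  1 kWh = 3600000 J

3800 kJ/kg × 1000 J/kJ = 3.8×10⁶ J/kg
3.8×10⁶ J/kg ÷ 3600000 J/kWh × 0.453592 kg/lb = 0.478792 kWh/lb

0.479 kWh/lb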